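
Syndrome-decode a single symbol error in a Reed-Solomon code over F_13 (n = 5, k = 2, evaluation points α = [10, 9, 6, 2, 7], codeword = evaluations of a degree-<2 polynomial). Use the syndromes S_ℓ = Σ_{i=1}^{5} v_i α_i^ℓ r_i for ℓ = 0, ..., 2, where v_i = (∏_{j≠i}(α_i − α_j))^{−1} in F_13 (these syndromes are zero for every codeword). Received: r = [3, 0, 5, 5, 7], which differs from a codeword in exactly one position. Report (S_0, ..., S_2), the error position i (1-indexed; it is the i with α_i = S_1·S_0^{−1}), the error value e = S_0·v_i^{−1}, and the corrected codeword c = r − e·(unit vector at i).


S = (10, 8, 9), error at position 3, error magnitude e = 1, c = [3, 0, 4, 5, 7].

Step 1: column multipliers v_i = (∏_{j≠i}(α_i − α_j))^{−1} mod 13.
  i = 1 (α = 10): (10−9)(10−6)(10−2)(10−7) = 1·4·8·3 = 96 ≡ 5, so v_1 = 5^{−1} = 8 (mod 13).
  i = 2 (α = 9): (9−10)(9−6)(9−2)(9−7) = (−1)·3·7·2 = −42 ≡ 10, so v_2 = 10^{−1} = 4 (mod 13).
  i = 3 (α = 6): (6−10)(6−9)(6−2)(6−7) = (−4)·(−3)·4·(−1) = −48 ≡ 4, so v_3 = 4^{−1} = 10 (mod 13).
  i = 4 (α = 2): (2−10)(2−9)(2−6)(2−7) = (−8)·(−7)·(−4)·(−5) = 1120 ≡ 2, so v_4 = 2^{−1} = 7 (mod 13).
  i = 5 (α = 7): (7−10)(7−9)(7−6)(7−2) = (−3)·(−2)·1·5 = 30 ≡ 4, so v_5 = 4^{−1} = 10 (mod 13).
  v = [8, 4, 10, 7, 10].
Step 2: syndromes of r = [3, 0, 5, 5, 7] (all sums mod 13).
  S_0 = Σ v_i r_i = 8·3 + 4·0 + 10·5 + 7·5 + 10·7 = 179 ≡ 10.
  S_1 = Σ v_i α_i r_i = 8·10·3 + 4·9·0 + 10·6·5 + 7·2·5 + 10·7·7 = 1100 ≡ 8.
  α_i^2 mod 13 = [9, 3, 10, 4, 10].
  S_2 = Σ v_i α_i^2 r_i = 8·9·3 + 4·3·0 + 10·10·5 + 7·4·5 + 10·10·7 = 1556 ≡ 9.
  S = (10, 8, 9) ≠ 0, so r is not a codeword (an error is present).
Step 3: locate the error. For a single error e at position i, S_ℓ = v_i·e·α_i^ℓ, so α_err = S_1/S_0.
  S_0^{−1} = 10^{−1} = 4 (mod 13), so α_err = 8·4 = 32 ≡ 6 = α_3. Error position i = 3.
  Consistency check: S_2/S_1 = 9·5 = 45 ≡ 6 = α_err ✓ (single-error assumption holds).
Step 4: error magnitude e = S_0/v_3 = S_0·∏_{j≠3}(α_3 − α_j) = 10·4 = 40 ≡ 1 (mod 13).
Step 5: correct position 3: c_3 = r_3 − e = 5 − 1 ≡ 4 (mod 13). Hence c = [3, 0, 4, 5, 7].
  Check: interpolating c through the α_i gives m(x) = 12 + 3·x (degree < 2) with m(α_i) = c_i for every i, so c is indeed a codeword.


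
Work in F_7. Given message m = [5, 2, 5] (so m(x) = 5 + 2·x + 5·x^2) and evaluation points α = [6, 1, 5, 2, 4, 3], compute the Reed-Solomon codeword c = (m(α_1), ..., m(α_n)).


c = [1, 5, 0, 1, 2, 0]

Message polynomial: m(x) = 5 + 2·x + 5·x^2 (mod 7).
For each evaluation point α_i, compute m(α_i) mod 7:
  α_1 = 6: Horner steps 5 → 4 → 1, so m(6) = 1.
  α_2 = 1: Horner steps 5 → 0 → 5, so m(1) = 5.
  α_3 = 5: Horner steps 5 → 6 → 0, so m(5) = 0.
  α_4 = 2: Horner steps 5 → 5 → 1, so m(2) = 1.
  α_5 = 4: Horner steps 5 → 1 → 2, so m(4) = 2.
  α_6 = 3: Horner steps 5 → 3 → 0, so m(3) = 0.
Codeword c = [1, 5, 0, 1, 2, 0] ∈ F_7^6.


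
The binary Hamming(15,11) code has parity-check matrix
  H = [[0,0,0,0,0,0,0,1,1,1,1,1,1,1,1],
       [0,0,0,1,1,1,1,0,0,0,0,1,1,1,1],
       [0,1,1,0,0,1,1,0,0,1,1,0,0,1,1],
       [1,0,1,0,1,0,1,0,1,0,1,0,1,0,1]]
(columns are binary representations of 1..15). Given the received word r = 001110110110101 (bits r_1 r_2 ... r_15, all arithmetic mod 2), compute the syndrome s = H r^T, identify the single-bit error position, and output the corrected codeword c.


s = (1, 1, 1, 0)^T, error position = 14, corrected codeword c = 001110110110111

Compute s = H r^T mod 2 one row at a time:
  s_1 = 1 + 0 + 1 + 1 + 0 + 1 + 0 + 1 = 5 ≡ 1 (mod 2).
  s_2 = 1 + 1 + 0 + 1 + 0 + 1 + 0 + 1 = 5 ≡ 1 (mod 2).
  s_3 = 0 + 1 + 0 + 1 + 1 + 1 + 0 + 1 = 5 ≡ 1 (mod 2).
  s_4 = 0 + 1 + 1 + 1 + 0 + 1 + 1 + 1 = 6 ≡ 0 (mod 2).
s = (1, 1, 1, 0)^T — this equals column 14 of H (binary 1110), so error is at position 14.
Correct: flip bit 14 of r = 001110110110101 to get c = 001110110110111.


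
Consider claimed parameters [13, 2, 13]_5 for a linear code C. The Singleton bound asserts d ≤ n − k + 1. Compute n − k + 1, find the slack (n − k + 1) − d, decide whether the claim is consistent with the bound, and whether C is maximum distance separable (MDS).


Singleton RHS = n − k + 1 = 12, slack = -1, bound violated (no such code; not MDS).

Singleton bound: d ≤ n − k + 1.
Here n = 13, k = 2, so n − k + 1 = 12.
Given d = 13, check d ≤ 12: NO.
Slack = (n − k + 1) − d = -1.
The slack is negative: d = 13 exceeds n − k + 1 = 12 by 1, so the Singleton bound is violated and no linear [13, 2, 13]_5 code can exist. In particular it is not MDS (MDS requires d = n − k + 1 exactly).
Description: the claimed parameters are [13, 2, 13]_5; such a code would be impossible (violates the Singleton bound).


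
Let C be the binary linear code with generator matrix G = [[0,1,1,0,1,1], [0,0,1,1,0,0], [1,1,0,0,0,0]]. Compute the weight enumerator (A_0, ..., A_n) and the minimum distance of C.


Weight distribution: A_0 = 1, A_2 = 2, A_4 = 5. Minimum distance d = 2.

Enumerate all 2^3 = 8 messages m ∈ F_2^3.
For each, compute codeword c = mG in F_2^6, then tally its weight.
  m = 000 → c = 000000, weight = 0.
  m = 100 → c = 011011, weight = 4.
  m = 010 → c = 001100, weight = 2.
  m = 110 → c = 010111, weight = 4.
  m = 001 → c = 110000, weight = 2.
  m = 101 → c = 101011, weight = 4.
  m = 011 → c = 111100, weight = 4.
  m = 111 → c = 100111, weight = 4.
Tally weights:
  weight 0: 1 codewords.
  weight 2: 2 codewords.
  weight 4: 5 codewords.
Minimum distance d = smallest w > 0 with A_w > 0 = 2.
Sanity: Σ A_w = 8 = 2^3 = 8 ✓.


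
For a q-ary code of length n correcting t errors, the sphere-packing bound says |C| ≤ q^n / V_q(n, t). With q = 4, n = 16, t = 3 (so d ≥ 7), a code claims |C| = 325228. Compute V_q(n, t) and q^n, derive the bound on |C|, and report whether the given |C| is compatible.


V_q(n, t) = 16249, q^n = 4294967296, Hamming bound = 264321, |C| = 325228 > bound (violated).

Step 1: Compute V_q(n, t) = Σ_{j=0}^3 C(n, j) (q−1)^j.
  j = 0: C(16,0)·(3)^0 = 1·1 = 1.
  j = 1: C(16,1)·(3)^1 = 16·3 = 48.
  j = 2: C(16,2)·(3)^2 = 120·9 = 1080.
  j = 3: C(16,3)·(3)^3 = 560·27 = 15120.
  V_q(n, t) = 1 + 48 + 1080 + 15120 = 16249.
Step 2: q^n = 4^16 = 4294967296.
Step 3: Hamming bound ⌊q^n / V_q(n,t)⌋ = ⌊4294967296/16249⌋ = 264321.
Step 4: Compare |C| = 325228 to 264321: violated.
The claimed |C| lies above the Hamming bound, so no 4-ary code of length 16 with d ≥ 7 can have 325228 codewords.


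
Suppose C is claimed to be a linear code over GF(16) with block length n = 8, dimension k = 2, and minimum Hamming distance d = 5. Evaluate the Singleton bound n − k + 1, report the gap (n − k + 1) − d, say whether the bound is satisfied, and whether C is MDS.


Singleton RHS = n − k + 1 = 7, slack = 2, bound satisfied, not MDS.

Singleton bound: d ≤ n − k + 1.
Here n = 8, k = 2, so n − k + 1 = 7.
Given d = 5, check d ≤ 7: YES.
Slack = (n − k + 1) − d = 2.
The code is NOT MDS (slack = 2 > 0).
Description: the claimed parameters are [8, 2, 5]_16; such a code would be non-MDS.


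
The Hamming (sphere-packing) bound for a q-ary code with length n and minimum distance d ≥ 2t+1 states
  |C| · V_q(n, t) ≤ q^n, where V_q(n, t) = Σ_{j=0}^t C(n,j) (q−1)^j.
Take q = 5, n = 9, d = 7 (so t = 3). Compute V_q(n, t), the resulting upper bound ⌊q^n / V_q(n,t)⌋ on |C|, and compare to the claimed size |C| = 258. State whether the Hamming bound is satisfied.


V_q(n, t) = 5989, q^n = 1953125, Hamming bound = 326, |C| = 258 ≤ bound (satisfied).

Step 1: Compute V_q(n, t) = Σ_{j=0}^3 C(n, j) (q−1)^j.
  j = 0: C(9,0)·(4)^0 = 1·1 = 1.
  j = 1: C(9,1)·(4)^1 = 9·4 = 36.
  j = 2: C(9,2)·(4)^2 = 36·16 = 576.
  j = 3: C(9,3)·(4)^3 = 84·64 = 5376.
  V_q(n, t) = 1 + 36 + 576 + 5376 = 5989.
Step 2: q^n = 5^9 = 1953125.
Step 3: Hamming bound ⌊q^n / V_q(n,t)⌋ = ⌊1953125/5989⌋ = 326.
Step 4: Compare |C| = 258 to 326: satisfied.
The claimed |C| lies below the Hamming bound.


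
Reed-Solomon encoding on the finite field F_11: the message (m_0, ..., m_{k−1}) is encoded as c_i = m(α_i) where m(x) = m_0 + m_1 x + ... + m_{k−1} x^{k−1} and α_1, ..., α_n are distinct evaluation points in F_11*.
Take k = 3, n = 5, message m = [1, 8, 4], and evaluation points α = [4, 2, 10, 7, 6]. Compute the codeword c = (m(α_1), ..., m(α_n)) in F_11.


c = [9, 0, 8, 0, 6]

Message polynomial: m(x) = 1 + 8·x + 4·x^2 (mod 11).
For each evaluation point α_i, compute m(α_i) mod 11:
  α_1 = 4: Horner steps 4 → 2 → 9, so m(4) = 9.
  α_2 = 2: Horner steps 4 → 5 → 0, so m(2) = 0.
  α_3 = 10: Horner steps 4 → 4 → 8, so m(10) = 8.
  α_4 = 7: Horner steps 4 → 3 → 0, so m(7) = 0.
  α_5 = 6: Horner steps 4 → 10 → 6, so m(6) = 6.
Codeword c = [9, 0, 8, 0, 6] ∈ F_11^5.


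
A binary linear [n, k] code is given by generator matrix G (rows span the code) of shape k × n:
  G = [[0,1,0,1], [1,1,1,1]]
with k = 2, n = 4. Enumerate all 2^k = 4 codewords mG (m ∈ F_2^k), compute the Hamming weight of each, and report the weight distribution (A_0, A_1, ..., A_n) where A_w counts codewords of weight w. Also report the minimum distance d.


Weight distribution: A_0 = 1, A_2 = 2, A_4 = 1. Minimum distance d = 2.

Enumerate all 2^2 = 4 messages m ∈ F_2^2.
For each, compute codeword c = mG in F_2^4, then tally its weight.
  m = 00 → c = 0000, weight = 0.
  m = 10 → c = 0101, weight = 2.
  m = 01 → c = 1111, weight = 4.
  m = 11 → c = 1010, weight = 2.
Tally weights:
  weight 0: 1 codewords.
  weight 2: 2 codewords.
  weight 4: 1 codewords.
Minimum distance d = smallest w > 0 with A_w > 0 = 2.
Sanity: Σ A_w = 4 = 2^2 = 4 ✓.


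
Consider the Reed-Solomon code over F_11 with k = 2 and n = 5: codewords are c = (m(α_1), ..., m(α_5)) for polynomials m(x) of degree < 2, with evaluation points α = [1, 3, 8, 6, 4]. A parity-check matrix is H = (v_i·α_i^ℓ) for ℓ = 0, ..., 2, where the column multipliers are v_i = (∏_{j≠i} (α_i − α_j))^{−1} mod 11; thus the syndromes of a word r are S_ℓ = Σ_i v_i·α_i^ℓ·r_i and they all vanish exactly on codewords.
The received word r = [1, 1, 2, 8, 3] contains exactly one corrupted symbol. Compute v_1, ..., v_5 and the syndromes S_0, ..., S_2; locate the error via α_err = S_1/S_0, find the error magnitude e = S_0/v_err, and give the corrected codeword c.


S = (2, 6, 7), error at position 2, error magnitude e = 6, c = [1, 6, 2, 8, 3].

Step 1: column multipliers v_i = (∏_{j≠i}(α_i − α_j))^{−1} mod 11.
  i = 1 (α = 1): (1−3)(1−8)(1−6)(1−4) = (−2)·(−7)·(−5)·(−3) = 210 ≡ 1, so v_1 = 1^{−1} = 1 (mod 11).
  i = 2 (α = 3): (3−1)(3−8)(3−6)(3−4) = 2·(−5)·(−3)·(−1) = −30 ≡ 3, so v_2 = 3^{−1} = 4 (mod 11).
  i = 3 (α = 8): (8−1)(8−3)(8−6)(8−4) = 7·5·2·4 = 280 ≡ 5, so v_3 = 5^{−1} = 9 (mod 11).
  i = 4 (α = 6): (6−1)(6−3)(6−8)(6−4) = 5·3·(−2)·2 = −60 ≡ 6, so v_4 = 6^{−1} = 2 (mod 11).
  i = 5 (α = 4): (4−1)(4−3)(4−8)(4−6) = 3·1·(−4)·(−2) = 24 ≡ 2, so v_5 = 2^{−1} = 6 (mod 11).
  v = [1, 4, 9, 2, 6].
Step 2: syndromes of r = [1, 1, 2, 8, 3] (all sums mod 11).
  S_0 = Σ v_i r_i = 1·1 + 4·1 + 9·2 + 2·8 + 6·3 = 57 ≡ 2.
  S_1 = Σ v_i α_i r_i = 1·1·1 + 4·3·1 + 9·8·2 + 2·6·8 + 6·4·3 = 325 ≡ 6.
  α_i^2 mod 11 = [1, 9, 9, 3, 5].
  S_2 = Σ v_i α_i^2 r_i = 1·1·1 + 4·9·1 + 9·9·2 + 2·3·8 + 6·5·3 = 337 ≡ 7.
  S = (2, 6, 7) ≠ 0, so r is not a codeword (an error is present).
Step 3: locate the error. For a single error e at position i, S_ℓ = v_i·e·α_i^ℓ, so α_err = S_1/S_0.
  S_0^{−1} = 2^{−1} = 6 (mod 11), so α_err = 6·6 = 36 ≡ 3 = α_2. Error position i = 2.
  Consistency check: S_2/S_1 = 7·2 = 14 ≡ 3 = α_err ✓ (single-error assumption holds).
Step 4: error magnitude e = S_0/v_2 = S_0·∏_{j≠2}(α_2 − α_j) = 2·3 = 6 ≡ 6 (mod 11).
Step 5: correct position 2: c_2 = r_2 − e = 1 − 6 ≡ 6 (mod 11). Hence c = [1, 6, 2, 8, 3].
  Check: interpolating c through the α_i gives m(x) = 4 + 8·x (degree < 2) with m(α_i) = c_i for every i, so c is indeed a codeword.


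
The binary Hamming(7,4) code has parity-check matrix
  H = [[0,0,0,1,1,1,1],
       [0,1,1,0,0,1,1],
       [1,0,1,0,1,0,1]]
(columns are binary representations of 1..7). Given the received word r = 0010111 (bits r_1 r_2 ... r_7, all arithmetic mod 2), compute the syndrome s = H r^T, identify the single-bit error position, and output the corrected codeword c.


s = (1, 1, 1)^T, error position = 7, corrected codeword c = 0010110

Compute s = H r^T mod 2 one row at a time:
  s_1 = 0 + 1 + 1 + 1 = 3 ≡ 1 (mod 2).
  s_2 = 0 + 1 + 1 + 1 = 3 ≡ 1 (mod 2).
  s_3 = 0 + 1 + 1 + 1 = 3 ≡ 1 (mod 2).
s = (1, 1, 1)^T — this equals column 7 of H (binary 111), so error is at position 7.
Correct: flip bit 7 of r = 0010111 to get c = 0010110.


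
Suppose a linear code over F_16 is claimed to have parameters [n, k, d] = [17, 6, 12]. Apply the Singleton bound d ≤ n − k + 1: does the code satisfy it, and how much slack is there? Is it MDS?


Singleton RHS = n − k + 1 = 12, slack = 0, bound satisfied, MDS.

Singleton bound: d ≤ n − k + 1.
Here n = 17, k = 6, so n − k + 1 = 12.
Given d = 12, check d ≤ 12: YES.
Slack = (n − k + 1) − d = 0.
The code is MDS (slack = 0).
Description: the claimed parameters are [17, 6, 12]_16; such a code would be MDS (meets Singleton bound).


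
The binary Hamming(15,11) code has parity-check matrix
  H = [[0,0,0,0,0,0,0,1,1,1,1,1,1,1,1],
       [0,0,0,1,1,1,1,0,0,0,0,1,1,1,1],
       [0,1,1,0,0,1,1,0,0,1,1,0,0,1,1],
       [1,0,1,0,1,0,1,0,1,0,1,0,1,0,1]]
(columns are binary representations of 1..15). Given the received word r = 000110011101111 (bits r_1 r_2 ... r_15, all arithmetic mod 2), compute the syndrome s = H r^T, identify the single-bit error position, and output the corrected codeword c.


s = (1, 0, 1, 0)^T, error position = 10, corrected codeword c = 000110011001111

Compute s = H r^T mod 2 one row at a time:
  s_1 = 1 + 1 + 1 + 0 + 1 + 1 + 1 + 1 = 7 ≡ 1 (mod 2).
  s_2 = 1 + 1 + 0 + 0 + 1 + 1 + 1 + 1 = 6 ≡ 0 (mod 2).
  s_3 = 0 + 0 + 0 + 0 + 1 + 0 + 1 + 1 = 3 ≡ 1 (mod 2).
  s_4 = 0 + 0 + 1 + 0 + 1 + 0 + 1 + 1 = 4 ≡ 0 (mod 2).
s = (1, 0, 1, 0)^T — this equals column 10 of H (binary 1010), so error is at position 10.
Correct: flip bit 10 of r = 000110011101111 to get c = 000110011001111.


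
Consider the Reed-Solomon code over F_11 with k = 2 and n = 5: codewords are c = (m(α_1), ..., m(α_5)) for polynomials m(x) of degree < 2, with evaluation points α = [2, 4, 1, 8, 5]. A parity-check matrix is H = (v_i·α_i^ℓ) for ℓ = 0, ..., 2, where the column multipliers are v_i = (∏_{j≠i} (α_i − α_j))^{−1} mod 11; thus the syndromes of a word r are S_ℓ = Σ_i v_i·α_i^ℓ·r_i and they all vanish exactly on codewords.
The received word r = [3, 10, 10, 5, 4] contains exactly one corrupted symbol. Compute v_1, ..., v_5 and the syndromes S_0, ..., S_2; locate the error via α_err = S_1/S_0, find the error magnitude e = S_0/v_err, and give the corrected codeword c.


S = (5, 9, 3), error at position 2, error magnitude e = 10, c = [3, 0, 10, 5, 4].

Step 1: column multipliers v_i = (∏_{j≠i}(α_i − α_j))^{−1} mod 11.
  i = 1 (α = 2): (2−4)(2−1)(2−8)(2−5) = (−2)·1·(−6)·(−3) = −36 ≡ 8, so v_1 = 8^{−1} = 7 (mod 11).
  i = 2 (α = 4): (4−2)(4−1)(4−8)(4−5) = 2·3·(−4)·(−1) = 24 ≡ 2, so v_2 = 2^{−1} = 6 (mod 11).
  i = 3 (α = 1): (1−2)(1−4)(1−8)(1−5) = (−1)·(−3)·(−7)·(−4) = 84 ≡ 7, so v_3 = 7^{−1} = 8 (mod 11).
  i = 4 (α = 8): (8−2)(8−4)(8−1)(8−5) = 6·4·7·3 = 504 ≡ 9, so v_4 = 9^{−1} = 5 (mod 11).
  i = 5 (α = 5): (5−2)(5−4)(5−1)(5−8) = 3·1·4·(−3) = −36 ≡ 8, so v_5 = 8^{−1} = 7 (mod 11).
  v = [7, 6, 8, 5, 7].
Step 2: syndromes of r = [3, 10, 10, 5, 4] (all sums mod 11).
  S_0 = Σ v_i r_i = 7·3 + 6·10 + 8·10 + 5·5 + 7·4 = 214 ≡ 5.
  S_1 = Σ v_i α_i r_i = 7·2·3 + 6·4·10 + 8·1·10 + 5·8·5 + 7·5·4 = 702 ≡ 9.
  α_i^2 mod 11 = [4, 5, 1, 9, 3].
  S_2 = Σ v_i α_i^2 r_i = 7·4·3 + 6·5·10 + 8·1·10 + 5·9·5 + 7·3·4 = 773 ≡ 3.
  S = (5, 9, 3) ≠ 0, so r is not a codeword (an error is present).
Step 3: locate the error. For a single error e at position i, S_ℓ = v_i·e·α_i^ℓ, so α_err = S_1/S_0.
  S_0^{−1} = 5^{−1} = 9 (mod 11), so α_err = 9·9 = 81 ≡ 4 = α_2. Error position i = 2.
  Consistency check: S_2/S_1 = 3·5 = 15 ≡ 4 = α_err ✓ (single-error assumption holds).
Step 4: error magnitude e = S_0/v_2 = S_0·∏_{j≠2}(α_2 − α_j) = 5·2 = 10 ≡ 10 (mod 11).
Step 5: correct position 2: c_2 = r_2 − e = 10 − 10 ≡ 0 (mod 11). Hence c = [3, 0, 10, 5, 4].
  Check: interpolating c through the α_i gives m(x) = 6 + 4·x (degree < 2) with m(α_i) = c_i for every i, so c is indeed a codeword.


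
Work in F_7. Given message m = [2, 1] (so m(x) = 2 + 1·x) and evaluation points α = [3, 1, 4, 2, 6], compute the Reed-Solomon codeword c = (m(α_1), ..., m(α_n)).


c = [5, 3, 6, 4, 1]

Message polynomial: m(x) = 2 + 1·x (mod 7).
For each evaluation point α_i, compute m(α_i) mod 7:
  α_1 = 3: Horner steps 1 → 5, so m(3) = 5.
  α_2 = 1: Horner steps 1 → 3, so m(1) = 3.
  α_3 = 4: Horner steps 1 → 6, so m(4) = 6.
  α_4 = 2: Horner steps 1 → 4, so m(2) = 4.
  α_5 = 6: Horner steps 1 → 1, so m(6) = 1.
Codeword c = [5, 3, 6, 4, 1] ∈ F_7^5.


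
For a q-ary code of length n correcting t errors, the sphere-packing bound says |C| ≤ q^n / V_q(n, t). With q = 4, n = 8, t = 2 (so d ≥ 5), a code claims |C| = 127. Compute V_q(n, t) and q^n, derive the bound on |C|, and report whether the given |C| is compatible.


V_q(n, t) = 277, q^n = 65536, Hamming bound = 236, |C| = 127 ≤ bound (satisfied).

Step 1: Compute V_q(n, t) = Σ_{j=0}^2 C(n, j) (q−1)^j.
  j = 0: C(8,0)·(3)^0 = 1·1 = 1.
  j = 1: C(8,1)·(3)^1 = 8·3 = 24.
  j = 2: C(8,2)·(3)^2 = 28·9 = 252.
  V_q(n, t) = 1 + 24 + 252 = 277.
Step 2: q^n = 4^8 = 65536.
Step 3: Hamming bound ⌊q^n / V_q(n,t)⌋ = ⌊65536/277⌋ = 236.
Step 4: Compare |C| = 127 to 236: satisfied.
The claimed |C| lies below the Hamming bound.


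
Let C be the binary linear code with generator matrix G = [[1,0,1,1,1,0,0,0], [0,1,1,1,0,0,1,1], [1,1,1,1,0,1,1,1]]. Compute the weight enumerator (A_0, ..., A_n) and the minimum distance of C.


Weight distribution: A_0 = 1, A_2 = 1, A_4 = 2, A_5 = 3, A_7 = 1. Minimum distance d = 2.

Enumerate all 2^3 = 8 messages m ∈ F_2^3.
For each, compute codeword c = mG in F_2^8, then tally its weight.
  m = 000 → c = 00000000, weight = 0.
  m = 100 → c = 10111000, weight = 4.
  m = 010 → c = 01110011, weight = 5.
  m = 110 → c = 11001011, weight = 5.
  m = 001 → c = 11110111, weight = 7.
  m = 101 → c = 01001111, weight = 5.
  m = 011 → c = 10000100, weight = 2.
  m = 111 → c = 00111100, weight = 4.
Tally weights:
  weight 0: 1 codewords.
  weight 2: 1 codewords.
  weight 4: 2 codewords.
  weight 5: 3 codewords.
  weight 7: 1 codewords.
Minimum distance d = smallest w > 0 with A_w > 0 = 2.
Sanity: Σ A_w = 8 = 2^3 = 8 ✓.


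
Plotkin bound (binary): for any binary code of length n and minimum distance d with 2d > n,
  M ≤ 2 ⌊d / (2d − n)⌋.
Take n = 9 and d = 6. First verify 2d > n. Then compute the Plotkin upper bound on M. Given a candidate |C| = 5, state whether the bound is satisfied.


Plotkin bound M ≤ 4; given |C| = 5 > bound (violated).

Check applicability: 2d = 12, n = 9.
2d − n = 3 > 0, so Plotkin applies.
Compute d/(2d−n) = 6/3 ≈ 2.0000.
⌊d/(2d−n)⌋ = 2.
Plotkin bound: M ≤ 2·2 = 4.
Given |C| = 5, check: VIOLATED.
This |C| is above the Plotkin bound, so no binary code with n = 9, d = 6 and 5 codewords exists.


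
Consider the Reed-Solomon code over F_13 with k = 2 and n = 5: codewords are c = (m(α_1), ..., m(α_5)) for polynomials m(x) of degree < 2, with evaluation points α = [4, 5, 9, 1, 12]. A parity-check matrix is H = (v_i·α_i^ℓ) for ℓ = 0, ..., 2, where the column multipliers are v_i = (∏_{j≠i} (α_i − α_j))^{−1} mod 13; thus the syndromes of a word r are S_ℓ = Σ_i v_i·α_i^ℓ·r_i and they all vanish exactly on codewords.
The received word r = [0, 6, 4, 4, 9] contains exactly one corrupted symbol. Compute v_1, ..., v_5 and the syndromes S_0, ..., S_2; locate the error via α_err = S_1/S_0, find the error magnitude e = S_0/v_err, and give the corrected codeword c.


S = (3, 3, 3), error at position 4, error magnitude e = 9, c = [0, 6, 4, 8, 9].

Step 1: column multipliers v_i = (∏_{j≠i}(α_i − α_j))^{−1} mod 13.
  i = 1 (α = 4): (4−5)(4−9)(4−1)(4−12) = (−1)·(−5)·3·(−8) = −120 ≡ 10, so v_1 = 10^{−1} = 4 (mod 13).
  i = 2 (α = 5): (5−4)(5−9)(5−1)(5−12) = 1·(−4)·4·(−7) = 112 ≡ 8, so v_2 = 8^{−1} = 5 (mod 13).
  i = 3 (α = 9): (9−4)(9−5)(9−1)(9−12) = 5·4·8·(−3) = −480 ≡ 1, so v_3 = 1^{−1} = 1 (mod 13).
  i = 4 (α = 1): (1−4)(1−5)(1−9)(1−12) = (−3)·(−4)·(−8)·(−11) = 1056 ≡ 3, so v_4 = 3^{−1} = 9 (mod 13).
  i = 5 (α = 12): (12−4)(12−5)(12−9)(12−1) = 8·7·3·11 = 1848 ≡ 2, so v_5 = 2^{−1} = 7 (mod 13).
  v = [4, 5, 1, 9, 7].
Step 2: syndromes of r = [0, 6, 4, 4, 9] (all sums mod 13).
  S_0 = Σ v_i r_i = 4·0 + 5·6 + 1·4 + 9·4 + 7·9 = 133 ≡ 3.
  S_1 = Σ v_i α_i r_i = 4·4·0 + 5·5·6 + 1·9·4 + 9·1·4 + 7·12·9 = 978 ≡ 3.
  α_i^2 mod 13 = [3, 12, 3, 1, 1].
  S_2 = Σ v_i α_i^2 r_i = 4·3·0 + 5·12·6 + 1·3·4 + 9·1·4 + 7·1·9 = 471 ≡ 3.
  S = (3, 3, 3) ≠ 0, so r is not a codeword (an error is present).
Step 3: locate the error. For a single error e at position i, S_ℓ = v_i·e·α_i^ℓ, so α_err = S_1/S_0.
  S_0^{−1} = 3^{−1} = 9 (mod 13), so α_err = 3·9 = 27 ≡ 1 = α_4. Error position i = 4.
  Consistency check: S_2/S_1 = 3·9 = 27 ≡ 1 = α_err ✓ (single-error assumption holds).
Step 4: error magnitude e = S_0/v_4 = S_0·∏_{j≠4}(α_4 − α_j) = 3·3 = 9 ≡ 9 (mod 13).
Step 5: correct position 4: c_4 = r_4 − e = 4 − 9 ≡ 8 (mod 13). Hence c = [0, 6, 4, 8, 9].
  Check: interpolating c through the α_i gives m(x) = 2 + 6·x (degree < 2) with m(α_i) = c_i for every i, so c is indeed a codeword.


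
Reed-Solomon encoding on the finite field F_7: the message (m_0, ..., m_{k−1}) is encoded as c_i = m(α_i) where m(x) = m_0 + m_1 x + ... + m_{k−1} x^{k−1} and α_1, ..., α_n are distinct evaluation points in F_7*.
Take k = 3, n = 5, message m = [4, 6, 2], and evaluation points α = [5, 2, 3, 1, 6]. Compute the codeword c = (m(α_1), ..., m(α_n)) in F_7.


c = [0, 3, 5, 5, 0]

Message polynomial: m(x) = 4 + 6·x + 2·x^2 (mod 7).
For each evaluation point α_i, compute m(α_i) mod 7:
  α_1 = 5: Horner steps 2 → 2 → 0, so m(5) = 0.
  α_2 = 2: Horner steps 2 → 3 → 3, so m(2) = 3.
  α_3 = 3: Horner steps 2 → 5 → 5, so m(3) = 5.
  α_4 = 1: Horner steps 2 → 1 → 5, so m(1) = 5.
  α_5 = 6: Horner steps 2 → 4 → 0, so m(6) = 0.
Codeword c = [0, 3, 5, 5, 0] ∈ F_7^5.


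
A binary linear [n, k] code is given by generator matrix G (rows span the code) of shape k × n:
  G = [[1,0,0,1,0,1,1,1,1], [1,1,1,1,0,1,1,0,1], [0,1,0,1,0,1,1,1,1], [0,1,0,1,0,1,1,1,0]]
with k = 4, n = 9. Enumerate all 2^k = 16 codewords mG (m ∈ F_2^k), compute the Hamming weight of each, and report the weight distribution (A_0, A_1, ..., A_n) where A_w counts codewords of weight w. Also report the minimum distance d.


Weight distribution: A_0 = 1, A_1 = 1, A_2 = 1, A_3 = 3, A_4 = 3, A_5 = 3, A_6 = 3, A_7 = 1. Minimum distance d = 1.

Enumerate all 2^4 = 16 messages m ∈ F_2^4.
For each, compute codeword c = mG in F_2^9, then tally its weight.
  m = 0000 → c = 000000000, weight = 0.
  m = 1000 → c = 100101111, weight = 6.
  m = 0100 → c = 111101101, weight = 7.
  m = 1100 → c = 011000010, weight = 3.
  m = 0010 → c = 010101111, weight = 6.
  m = 1010 → c = 110000000, weight = 2.
  m = 0110 → c = 101000010, weight = 3.
  m = 1110 → c = 001101101, weight = 5.
  m = 0001 → c = 010101110, weight = 5.
  m = 1001 → c = 110000001, weight = 3.
  m = 0101 → c = 101000011, weight = 4.
  m = 1101 → c = 001101100, weight = 4.
  m = 0011 → c = 000000001, weight = 1.
  m = 1011 → c = 100101110, weight = 5.
  m = 0111 → c = 111101100, weight = 6.
  m = 1111 → c = 011000011, weight = 4.
Tally weights:
  weight 0: 1 codewords.
  weight 1: 1 codewords.
  weight 2: 1 codewords.
  weight 3: 3 codewords.
  weight 4: 3 codewords.
  weight 5: 3 codewords.
  weight 6: 3 codewords.
  weight 7: 1 codewords.
Minimum distance d = smallest w > 0 with A_w > 0 = 1.
Sanity: Σ A_w = 16 = 2^4 = 16 ✓.


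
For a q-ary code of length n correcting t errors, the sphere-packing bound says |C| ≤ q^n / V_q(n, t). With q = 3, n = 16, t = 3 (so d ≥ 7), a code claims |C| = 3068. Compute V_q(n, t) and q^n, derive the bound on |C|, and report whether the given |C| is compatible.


V_q(n, t) = 4993, q^n = 43046721, Hamming bound = 8621, |C| = 3068 ≤ bound (satisfied).

Step 1: Compute V_q(n, t) = Σ_{j=0}^3 C(n, j) (q−1)^j.
  j = 0: C(16,0)·(2)^0 = 1·1 = 1.
  j = 1: C(16,1)·(2)^1 = 16·2 = 32.
  j = 2: C(16,2)·(2)^2 = 120·4 = 480.
  j = 3: C(16,3)·(2)^3 = 560·8 = 4480.
  V_q(n, t) = 1 + 32 + 480 + 4480 = 4993.
Step 2: q^n = 3^16 = 43046721.
Step 3: Hamming bound ⌊q^n / V_q(n,t)⌋ = ⌊43046721/4993⌋ = 8621.
Step 4: Compare |C| = 3068 to 8621: satisfied.
The claimed |C| lies below the Hamming bound.


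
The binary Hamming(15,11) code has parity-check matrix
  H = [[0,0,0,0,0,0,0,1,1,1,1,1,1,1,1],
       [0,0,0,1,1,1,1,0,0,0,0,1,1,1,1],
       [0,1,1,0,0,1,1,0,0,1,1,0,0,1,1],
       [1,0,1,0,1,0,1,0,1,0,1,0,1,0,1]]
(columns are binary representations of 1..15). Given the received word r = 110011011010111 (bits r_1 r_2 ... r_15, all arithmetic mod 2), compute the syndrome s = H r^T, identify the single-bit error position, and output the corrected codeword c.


s = (0, 1, 1, 0)^T, error position = 6, corrected codeword c = 110010011010111

Compute s = H r^T mod 2 one row at a time:
  s_1 = 1 + 1 + 0 + 1 + 0 + 1 + 1 + 1 = 6 ≡ 0 (mod 2).
  s_2 = 0 + 1 + 1 + 0 + 0 + 1 + 1 + 1 = 5 ≡ 1 (mod 2).
  s_3 = 1 + 0 + 1 + 0 + 0 + 1 + 1 + 1 = 5 ≡ 1 (mod 2).
  s_4 = 1 + 0 + 1 + 0 + 1 + 1 + 1 + 1 = 6 ≡ 0 (mod 2).
s = (0, 1, 1, 0)^T — this equals column 6 of H (binary 0110), so error is at position 6.
Correct: flip bit 6 of r = 110011011010111 to get c = 110010011010111.


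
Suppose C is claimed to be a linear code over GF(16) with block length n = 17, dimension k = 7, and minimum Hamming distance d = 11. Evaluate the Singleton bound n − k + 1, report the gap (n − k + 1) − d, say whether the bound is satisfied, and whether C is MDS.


Singleton RHS = n − k + 1 = 11, slack = 0, bound satisfied, MDS.

Singleton bound: d ≤ n − k + 1.
Here n = 17, k = 7, so n − k + 1 = 11.
Given d = 11, check d ≤ 11: YES.
Slack = (n − k + 1) − d = 0.
The code is MDS (slack = 0).
Description: the claimed parameters are [17, 7, 11]_16; such a code would be MDS (meets Singleton bound).


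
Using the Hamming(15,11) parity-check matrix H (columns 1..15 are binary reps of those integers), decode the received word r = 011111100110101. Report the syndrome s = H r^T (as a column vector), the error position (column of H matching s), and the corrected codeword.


s = (0, 0, 1, 0)^T, error position = 2, corrected codeword c = 001111100110101

Compute s = H r^T mod 2 one row at a time:
  s_1 = 0 + 0 + 1 + 1 + 0 + 1 + 0 + 1 = 4 ≡ 0 (mod 2).
  s_2 = 1 + 1 + 1 + 1 + 0 + 1 + 0 + 1 = 6 ≡ 0 (mod 2).
  s_3 = 1 + 1 + 1 + 1 + 1 + 1 + 0 + 1 = 7 ≡ 1 (mod 2).
  s_4 = 0 + 1 + 1 + 1 + 0 + 1 + 1 + 1 = 6 ≡ 0 (mod 2).
s = (0, 0, 1, 0)^T — this equals column 2 of H (binary 0010), so error is at position 2.
Correct: flip bit 2 of r = 011111100110101 to get c = 001111100110101.


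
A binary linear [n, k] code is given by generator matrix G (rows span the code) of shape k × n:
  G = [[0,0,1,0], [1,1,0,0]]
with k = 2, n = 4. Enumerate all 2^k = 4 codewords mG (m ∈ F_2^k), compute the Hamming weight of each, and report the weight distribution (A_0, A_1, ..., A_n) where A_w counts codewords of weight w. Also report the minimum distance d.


Weight distribution: A_0 = 1, A_1 = 1, A_2 = 1, A_3 = 1. Minimum distance d = 1.

Enumerate all 2^2 = 4 messages m ∈ F_2^2.
For each, compute codeword c = mG in F_2^4, then tally its weight.
  m = 00 → c = 0000, weight = 0.
  m = 10 → c = 0010, weight = 1.
  m = 01 → c = 1100, weight = 2.
  m = 11 → c = 1110, weight = 3.
Tally weights:
  weight 0: 1 codewords.
  weight 1: 1 codewords.
  weight 2: 1 codewords.
  weight 3: 1 codewords.
Minimum distance d = smallest w > 0 with A_w > 0 = 1.
Sanity: Σ A_w = 4 = 2^2 = 4 ✓.


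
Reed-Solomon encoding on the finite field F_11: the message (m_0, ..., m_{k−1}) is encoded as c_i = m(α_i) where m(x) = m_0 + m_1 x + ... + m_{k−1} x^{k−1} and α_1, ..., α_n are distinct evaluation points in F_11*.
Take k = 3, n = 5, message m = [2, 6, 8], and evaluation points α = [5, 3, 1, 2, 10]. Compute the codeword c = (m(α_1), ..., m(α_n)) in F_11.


c = [1, 4, 5, 2, 4]

Message polynomial: m(x) = 2 + 6·x + 8·x^2 (mod 11).
For each evaluation point α_i, compute m(α_i) mod 11:
  α_1 = 5: Horner steps 8 → 2 → 1, so m(5) = 1.
  α_2 = 3: Horner steps 8 → 8 → 4, so m(3) = 4.
  α_3 = 1: Horner steps 8 → 3 → 5, so m(1) = 5.
  α_4 = 2: Horner steps 8 → 0 → 2, so m(2) = 2.
  α_5 = 10: Horner steps 8 → 9 → 4, so m(10) = 4.
Codeword c = [1, 4, 5, 2, 4] ∈ F_11^5.


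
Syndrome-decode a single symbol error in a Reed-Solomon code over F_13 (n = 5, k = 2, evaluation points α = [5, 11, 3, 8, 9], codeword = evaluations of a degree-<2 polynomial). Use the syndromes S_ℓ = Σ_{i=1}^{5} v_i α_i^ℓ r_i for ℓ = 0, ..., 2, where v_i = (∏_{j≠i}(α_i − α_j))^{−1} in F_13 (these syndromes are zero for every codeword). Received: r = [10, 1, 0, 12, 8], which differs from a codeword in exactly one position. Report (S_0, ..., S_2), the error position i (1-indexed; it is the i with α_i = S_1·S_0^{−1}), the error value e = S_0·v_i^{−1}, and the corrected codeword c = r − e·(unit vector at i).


S = (1, 9, 3), error at position 5, error magnitude e = 4, c = [10, 1, 0, 12, 4].

Step 1: column multipliers v_i = (∏_{j≠i}(α_i − α_j))^{−1} mod 13.
  i = 1 (α = 5): (5−11)(5−3)(5−8)(5−9) = (−6)·2·(−3)·(−4) = −144 ≡ 12, so v_1 = 12^{−1} = 12 (mod 13).
  i = 2 (α = 11): (11−5)(11−3)(11−8)(11−9) = 6·8·3·2 = 288 ≡ 2, so v_2 = 2^{−1} = 7 (mod 13).
  i = 3 (α = 3): (3−5)(3−11)(3−8)(3−9) = (−2)·(−8)·(−5)·(−6) = 480 ≡ 12, so v_3 = 12^{−1} = 12 (mod 13).
  i = 4 (α = 8): (8−5)(8−11)(8−3)(8−9) = 3·(−3)·5·(−1) = 45 ≡ 6, so v_4 = 6^{−1} = 11 (mod 13).
  i = 5 (α = 9): (9−5)(9−11)(9−3)(9−8) = 4·(−2)·6·1 = −48 ≡ 4, so v_5 = 4^{−1} = 10 (mod 13).
  v = [12, 7, 12, 11, 10].
Step 2: syndromes of r = [10, 1, 0, 12, 8] (all sums mod 13).
  S_0 = Σ v_i r_i = 12·10 + 7·1 + 12·0 + 11·12 + 10·8 = 339 ≡ 1.
  S_1 = Σ v_i α_i r_i = 12·5·10 + 7·11·1 + 12·3·0 + 11·8·12 + 10·9·8 = 2453 ≡ 9.
  α_i^2 mod 13 = [12, 4, 9, 12, 3].
  S_2 = Σ v_i α_i^2 r_i = 12·12·10 + 7·4·1 + 12·9·0 + 11·12·12 + 10·3·8 = 3292 ≡ 3.
  S = (1, 9, 3) ≠ 0, so r is not a codeword (an error is present).
Step 3: locate the error. For a single error e at position i, S_ℓ = v_i·e·α_i^ℓ, so α_err = S_1/S_0.
  S_0^{−1} = 1^{−1} = 1 (mod 13), so α_err = 9·1 = 9 ≡ 9 = α_5. Error position i = 5.
  Consistency check: S_2/S_1 = 3·3 = 9 ≡ 9 = α_err ✓ (single-error assumption holds).
Step 4: error magnitude e = S_0/v_5 = S_0·∏_{j≠5}(α_5 − α_j) = 1·4 = 4 ≡ 4 (mod 13).
Step 5: correct position 5: c_5 = r_5 − e = 8 − 4 ≡ 4 (mod 13). Hence c = [10, 1, 0, 12, 4].
  Check: interpolating c through the α_i gives m(x) = 11 + 5·x (degree < 2) with m(α_i) = c_i for every i, so c is indeed a codeword.


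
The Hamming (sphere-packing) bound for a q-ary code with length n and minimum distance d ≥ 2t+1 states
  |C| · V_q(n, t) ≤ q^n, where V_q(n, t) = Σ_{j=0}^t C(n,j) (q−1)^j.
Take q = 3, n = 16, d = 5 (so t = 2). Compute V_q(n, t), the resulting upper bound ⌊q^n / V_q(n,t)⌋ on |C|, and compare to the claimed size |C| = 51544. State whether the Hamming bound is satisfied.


V_q(n, t) = 513, q^n = 43046721, Hamming bound = 83911, |C| = 51544 ≤ bound (satisfied).

Step 1: Compute V_q(n, t) = Σ_{j=0}^2 C(n, j) (q−1)^j.
  j = 0: C(16,0)·(2)^0 = 1·1 = 1.
  j = 1: C(16,1)·(2)^1 = 16·2 = 32.
  j = 2: C(16,2)·(2)^2 = 120·4 = 480.
  V_q(n, t) = 1 + 32 + 480 = 513.
Step 2: q^n = 3^16 = 43046721.
Step 3: Hamming bound ⌊q^n / V_q(n,t)⌋ = ⌊43046721/513⌋ = 83911.
Step 4: Compare |C| = 51544 to 83911: satisfied.
The claimed |C| lies below the Hamming bound.


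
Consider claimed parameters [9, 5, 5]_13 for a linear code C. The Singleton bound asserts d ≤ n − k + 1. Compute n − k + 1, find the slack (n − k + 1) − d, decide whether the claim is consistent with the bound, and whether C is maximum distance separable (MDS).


Singleton RHS = n − k + 1 = 5, slack = 0, bound satisfied, MDS.

Singleton bound: d ≤ n − k + 1.
Here n = 9, k = 5, so n − k + 1 = 5.
Given d = 5, check d ≤ 5: YES.
Slack = (n − k + 1) − d = 0.
The code is MDS (slack = 0).
Description: the claimed parameters are [9, 5, 5]_13; such a code would be MDS (meets Singleton bound).


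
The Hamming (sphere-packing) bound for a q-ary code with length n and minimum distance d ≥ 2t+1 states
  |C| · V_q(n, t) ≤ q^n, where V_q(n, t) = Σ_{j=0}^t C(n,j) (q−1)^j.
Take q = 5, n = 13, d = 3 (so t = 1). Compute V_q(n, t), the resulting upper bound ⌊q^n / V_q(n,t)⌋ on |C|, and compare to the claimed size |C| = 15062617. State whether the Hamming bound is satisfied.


V_q(n, t) = 53, q^n = 1220703125, Hamming bound = 23032134, |C| = 15062617 ≤ bound (satisfied).

Step 1: Compute V_q(n, t) = Σ_{j=0}^1 C(n, j) (q−1)^j.
  j = 0: C(13,0)·(4)^0 = 1·1 = 1.
  j = 1: C(13,1)·(4)^1 = 13·4 = 52.
  V_q(n, t) = 1 + 52 = 53.
Step 2: q^n = 5^13 = 1220703125.
Step 3: Hamming bound ⌊q^n / V_q(n,t)⌋ = ⌊1220703125/53⌋ = 23032134.
Step 4: Compare |C| = 15062617 to 23032134: satisfied.
The claimed |C| lies below the Hamming bound.


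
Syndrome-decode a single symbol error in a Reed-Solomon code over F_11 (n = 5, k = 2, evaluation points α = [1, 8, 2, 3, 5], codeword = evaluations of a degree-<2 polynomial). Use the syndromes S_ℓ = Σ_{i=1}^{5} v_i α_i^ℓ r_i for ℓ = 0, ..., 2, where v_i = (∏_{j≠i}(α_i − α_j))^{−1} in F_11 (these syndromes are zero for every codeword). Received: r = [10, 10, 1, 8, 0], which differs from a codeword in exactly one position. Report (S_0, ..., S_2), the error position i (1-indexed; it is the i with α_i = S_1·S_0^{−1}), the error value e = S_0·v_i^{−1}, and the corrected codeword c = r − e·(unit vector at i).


S = (5, 5, 5), error at position 1, error magnitude e = 5, c = [5, 10, 1, 8, 0].

Step 1: column multipliers v_i = (∏_{j≠i}(α_i − α_j))^{−1} mod 11.
  i = 1 (α = 1): (1−8)(1−2)(1−3)(1−5) = (−7)·(−1)·(−2)·(−4) = 56 ≡ 1, so v_1 = 1^{−1} = 1 (mod 11).
  i = 2 (α = 8): (8−1)(8−2)(8−3)(8−5) = 7·6·5·3 = 630 ≡ 3, so v_2 = 3^{−1} = 4 (mod 11).
  i = 3 (α = 2): (2−1)(2−8)(2−3)(2−5) = 1·(−6)·(−1)·(−3) = −18 ≡ 4, so v_3 = 4^{−1} = 3 (mod 11).
  i = 4 (α = 3): (3−1)(3−8)(3−2)(3−5) = 2·(−5)·1·(−2) = 20 ≡ 9, so v_4 = 9^{−1} = 5 (mod 11).
  i = 5 (α = 5): (5−1)(5−8)(5−2)(5−3) = 4·(−3)·3·2 = −72 ≡ 5, so v_5 = 5^{−1} = 9 (mod 11).
  v = [1, 4, 3, 5, 9].
Step 2: syndromes of r = [10, 10, 1, 8, 0] (all sums mod 11).
  S_0 = Σ v_i r_i = 1·10 + 4·10 + 3·1 + 5·8 + 9·0 = 93 ≡ 5.
  S_1 = Σ v_i α_i r_i = 1·1·10 + 4·8·10 + 3·2·1 + 5·3·8 + 9·5·0 = 456 ≡ 5.
  α_i^2 mod 11 = [1, 9, 4, 9, 3].
  S_2 = Σ v_i α_i^2 r_i = 1·1·10 + 4·9·10 + 3·4·1 + 5·9·8 + 9·3·0 = 742 ≡ 5.
  S = (5, 5, 5) ≠ 0, so r is not a codeword (an error is present).
Step 3: locate the error. For a single error e at position i, S_ℓ = v_i·e·α_i^ℓ, so α_err = S_1/S_0.
  S_0^{−1} = 5^{−1} = 9 (mod 11), so α_err = 5·9 = 45 ≡ 1 = α_1. Error position i = 1.
  Consistency check: S_2/S_1 = 5·9 = 45 ≡ 1 = α_err ✓ (single-error assumption holds).
Step 4: error magnitude e = S_0/v_1 = S_0·∏_{j≠1}(α_1 − α_j) = 5·1 = 5 ≡ 5 (mod 11).
Step 5: correct position 1: c_1 = r_1 − e = 10 − 5 ≡ 5 (mod 11). Hence c = [5, 10, 1, 8, 0].
  Check: interpolating c through the α_i gives m(x) = 9 + 7·x (degree < 2) with m(α_i) = c_i for every i, so c is indeed a codeword.


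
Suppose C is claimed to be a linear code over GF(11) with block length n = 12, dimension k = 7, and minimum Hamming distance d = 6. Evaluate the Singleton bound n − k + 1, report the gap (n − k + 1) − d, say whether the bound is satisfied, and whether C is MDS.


Singleton RHS = n − k + 1 = 6, slack = 0, bound satisfied, MDS.

Singleton bound: d ≤ n − k + 1.
Here n = 12, k = 7, so n − k + 1 = 6.
Given d = 6, check d ≤ 6: YES.
Slack = (n − k + 1) − d = 0.
The code is MDS (slack = 0).
Description: the claimed parameters are [12, 7, 6]_11; such a code would be MDS (meets Singleton bound).


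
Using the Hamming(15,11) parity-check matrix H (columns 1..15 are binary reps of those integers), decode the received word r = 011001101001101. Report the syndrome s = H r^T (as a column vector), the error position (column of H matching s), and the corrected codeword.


s = (0, 1, 1, 1)^T, error position = 7, corrected codeword c = 011001001001101

Compute s = H r^T mod 2 one row at a time:
  s_1 = 0 + 1 + 0 + 0 + 1 + 1 + 0 + 1 = 4 ≡ 0 (mod 2).
  s_2 = 0 + 0 + 1 + 1 + 1 + 1 + 0 + 1 = 5 ≡ 1 (mod 2).
  s_3 = 1 + 1 + 1 + 1 + 0 + 0 + 0 + 1 = 5 ≡ 1 (mod 2).
  s_4 = 0 + 1 + 0 + 1 + 1 + 0 + 1 + 1 = 5 ≡ 1 (mod 2).
s = (0, 1, 1, 1)^T — this equals column 7 of H (binary 0111), so error is at position 7.
Correct: flip bit 7 of r = 011001101001101 to get c = 011001001001101.


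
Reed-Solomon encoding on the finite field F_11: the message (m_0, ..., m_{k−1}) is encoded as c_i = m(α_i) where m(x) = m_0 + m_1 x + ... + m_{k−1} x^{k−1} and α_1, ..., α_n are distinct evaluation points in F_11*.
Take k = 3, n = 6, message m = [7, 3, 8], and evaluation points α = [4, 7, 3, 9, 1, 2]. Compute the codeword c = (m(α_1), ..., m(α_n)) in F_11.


c = [4, 2, 0, 0, 7, 1]

Message polynomial: m(x) = 7 + 3·x + 8·x^2 (mod 11).
For each evaluation point α_i, compute m(α_i) mod 11:
  α_1 = 4: Horner steps 8 → 2 → 4, so m(4) = 4.
  α_2 = 7: Horner steps 8 → 4 → 2, so m(7) = 2.
  α_3 = 3: Horner steps 8 → 5 → 0, so m(3) = 0.
  α_4 = 9: Horner steps 8 → 9 → 0, so m(9) = 0.
  α_5 = 1: Horner steps 8 → 0 → 7, so m(1) = 7.
  α_6 = 2: Horner steps 8 → 8 → 1, so m(2) = 1.
Codeword c = [4, 2, 0, 0, 7, 1] ∈ F_11^6.


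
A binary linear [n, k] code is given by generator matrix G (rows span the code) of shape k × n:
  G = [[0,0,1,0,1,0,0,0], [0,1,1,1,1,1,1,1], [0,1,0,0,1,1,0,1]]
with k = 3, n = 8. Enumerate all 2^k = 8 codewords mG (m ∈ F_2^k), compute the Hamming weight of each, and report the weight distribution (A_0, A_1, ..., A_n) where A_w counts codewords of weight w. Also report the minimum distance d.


Weight distribution: A_0 = 1, A_2 = 1, A_3 = 2, A_4 = 2, A_5 = 1, A_7 = 1. Minimum distance d = 2.

Enumerate all 2^3 = 8 messages m ∈ F_2^3.
For each, compute codeword c = mG in F_2^8, then tally its weight.
  m = 000 → c = 00000000, weight = 0.
  m = 100 → c = 00101000, weight = 2.
  m = 010 → c = 01111111, weight = 7.
  m = 110 → c = 01010111, weight = 5.
  m = 001 → c = 01001101, weight = 4.
  m = 101 → c = 01100101, weight = 4.
  m = 011 → c = 00110010, weight = 3.
  m = 111 → c = 00011010, weight = 3.
Tally weights:
  weight 0: 1 codewords.
  weight 2: 1 codewords.
  weight 3: 2 codewords.
  weight 4: 2 codewords.
  weight 5: 1 codewords.
  weight 7: 1 codewords.
Minimum distance d = smallest w > 0 with A_w > 0 = 2.
Sanity: Σ A_w = 8 = 2^3 = 8 ✓.
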